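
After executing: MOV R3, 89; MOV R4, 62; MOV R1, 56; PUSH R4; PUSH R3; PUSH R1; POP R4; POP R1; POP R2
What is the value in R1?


Stack trace (top is rightmost):
  MOV R3, 89  → R3 = 89
  MOV R4, 62  → R4 = 62
  MOV R1, 56  → R1 = 56
  PUSH R4  → stack: [62]
  PUSH R3  → stack: [62, 89]
  PUSH R1  → stack: [62, 89, 56]
  POP R4  → R4 = 56, stack: [62, 89]
  POP R1  → R1 = 89, stack: [62]
  POP R2  → R2 = 62, stack: []
Final: R1 = 89

89


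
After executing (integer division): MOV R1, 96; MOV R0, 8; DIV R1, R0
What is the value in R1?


Register state trace:
  MOV R1, 96  → R1 = 96
  MOV R0, 8  → R0 = 8
  DIV R1, R0  → R1 = 96 // 8 = 12
Final: R1 = 12

12


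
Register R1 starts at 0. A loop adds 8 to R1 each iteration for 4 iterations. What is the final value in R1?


Starting value: R1 = 0
  Iter 1: R1 = 0 + 8 = 8
  Iter 2: R1 = 8 + 8 = 16
  Iter 3: R1 = 16 + 8 = 24
  Iter 4: R1 = 24 + 8 = 32
Final: R1 = 32

32


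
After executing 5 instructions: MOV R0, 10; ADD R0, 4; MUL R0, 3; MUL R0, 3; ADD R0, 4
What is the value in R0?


Register state trace:
  MOV R0, 10  → R0 = 10
  ADD R0, 4  → R0 = 10 + 4 = 14
  MUL R0, 3  → R0 = 14 * 3 = 42
  MUL R0, 3  → R0 = 42 * 3 = 126
  ADD R0, 4  → R0 = 126 + 4 = 130
Final: R0 = 130

130


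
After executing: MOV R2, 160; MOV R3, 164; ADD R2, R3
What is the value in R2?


Register state trace:
  MOV R2, 160  → R2 = 160
  MOV R3, 164  → R3 = 164
  ADD R2, R3  → R2 = 160 + 164 = 324
Final: R2 = 324

324


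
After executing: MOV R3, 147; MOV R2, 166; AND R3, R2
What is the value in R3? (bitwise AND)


Register state trace:
  MOV R3, 147  → R3 = 147 (0b10010011)
  MOV R2, 166  → R2 = 166 (0b10100110)
  AND R3, R2  → R3 = 147 AND 166 = 130 (0b10000010)
Final: R3 = 130

130


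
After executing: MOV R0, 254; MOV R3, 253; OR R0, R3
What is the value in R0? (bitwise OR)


Register state trace:
  MOV R0, 254  → R0 = 254 (0b11111110)
  MOV R3, 253  → R3 = 253 (0b11111101)
  OR R0, R3   → R0 = 254 OR 253 = 255 (0b11111111)
Final: R0 = 255

255


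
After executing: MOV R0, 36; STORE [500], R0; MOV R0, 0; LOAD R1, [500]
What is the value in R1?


Register and memory trace:
  MOV R0, 36  → R0 = 36
  STORE [500], R0  → mem[500] = 36
  MOV R0, 0  → R0 = 0
  LOAD R1, [500]  → R1 = mem[500] = 36
Final: R1 = 36

36


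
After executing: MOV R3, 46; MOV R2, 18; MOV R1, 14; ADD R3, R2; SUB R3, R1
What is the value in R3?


Register state trace:
  MOV R3, 46  → R3 = 46
  MOV R2, 18  → R2 = 18
  MOV R1, 14  → R1 = 14
  ADD R3, R2  → R3 = 46 + 18 = 64
  SUB R3, R1  → R3 = 64 - 14 = 50
Final: R3 = 50

50


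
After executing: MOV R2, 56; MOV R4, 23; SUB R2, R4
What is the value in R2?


Register state trace:
  MOV R2, 56  → R2 = 56
  MOV R4, 23  → R4 = 23
  SUB R2, R4  → R2 = 56 - 23 = 33
Final: R2 = 33

33


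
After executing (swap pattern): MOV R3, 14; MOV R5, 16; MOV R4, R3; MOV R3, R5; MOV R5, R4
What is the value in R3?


Register state trace (swap pattern):
  MOV R3, 14  → R3 = 14
  MOV R5, 16  → R5 = 16
  MOV R4, R3  → R4 = 14  (save R3)
  MOV R3, R5  → R3 = 16  (R3 gets R5's value)
  MOV R5, R4  → R5 = 14  (R5 gets saved value)
Final: R3 = 16

16


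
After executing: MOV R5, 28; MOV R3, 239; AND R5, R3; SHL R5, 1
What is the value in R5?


Register state trace:
  MOV R5, 28  → R5 = 28 (0b00011100)
  MOV R3, 239  → R3 = 239 (0b11101111)
  AND R5, R3  → R5 = 28 AND 239 = 12 (0b00001100)
  SHL R5, 1  → R5 = 12 << 1 = 24
Final: R5 = 24

24


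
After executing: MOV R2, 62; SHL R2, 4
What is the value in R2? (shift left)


Register state trace:
  MOV R2, 62  → R2 = 62
  SHL R2, 4  → R2 = 62 << 4 = 62 * 2^4 = 992
Final: R2 = 992

992


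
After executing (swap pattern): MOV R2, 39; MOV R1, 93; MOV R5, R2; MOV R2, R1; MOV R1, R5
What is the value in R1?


Register state trace (swap pattern):
  MOV R2, 39  → R2 = 39
  MOV R1, 93  → R1 = 93
  MOV R5, R2  → R5 = 39  (save R2)
  MOV R2, R1  → R2 = 93  (R2 gets R1's value)
  MOV R1, R5  → R1 = 39  (R1 gets saved value)
Final: R1 = 39

39


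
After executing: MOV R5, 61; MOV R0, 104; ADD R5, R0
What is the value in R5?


Register state trace:
  MOV R5, 61  → R5 = 61
  MOV R0, 104  → R0 = 104
  ADD R5, R0  → R5 = 61 + 104 = 165
Final: R5 = 165

165


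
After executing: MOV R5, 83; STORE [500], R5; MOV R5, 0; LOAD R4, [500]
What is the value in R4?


Register and memory trace:
  MOV R5, 83  → R5 = 83
  STORE [500], R5  → mem[500] = 83
  MOV R5, 0  → R5 = 0
  LOAD R4, [500]  → R4 = mem[500] = 83
Final: R4 = 83

83


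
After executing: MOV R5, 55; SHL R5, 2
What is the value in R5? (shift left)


Register state trace:
  MOV R5, 55  → R5 = 55
  SHL R5, 2  → R5 = 55 << 2 = 55 * 2^2 = 220
Final: R5 = 220

220


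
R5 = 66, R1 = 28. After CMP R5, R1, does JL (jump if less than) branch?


Trace:
  R5 = 66, R1 = 28
  CMP R5, R1  → compares 66 vs 28
  JL checks: is 66 less than 28?
  66 > 28, so condition is false
Branch taken: No

No


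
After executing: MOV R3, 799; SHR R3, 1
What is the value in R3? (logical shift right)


Register state trace:
  MOV R3, 799  → R3 = 799
  SHR R3, 1  → R3 = 799 >> 1 = 799 // 2^1 = 399
Final: R3 = 399

399


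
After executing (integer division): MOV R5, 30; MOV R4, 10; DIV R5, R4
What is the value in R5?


Register state trace:
  MOV R5, 30  → R5 = 30
  MOV R4, 10  → R4 = 10
  DIV R5, R4  → R5 = 30 // 10 = 3
Final: R5 = 3

3


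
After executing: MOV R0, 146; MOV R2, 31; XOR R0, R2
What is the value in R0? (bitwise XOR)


Register state trace:
  MOV R0, 146  → R0 = 146 (0b10010010)
  MOV R2, 31  → R2 = 31 (0b00011111)
  XOR R0, R2  → R0 = 146 XOR 31 = 141 (0b10001101)
Final: R0 = 141

141


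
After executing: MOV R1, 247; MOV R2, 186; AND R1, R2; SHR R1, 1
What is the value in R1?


Register state trace:
  MOV R1, 247  → R1 = 247 (0b11110111)
  MOV R2, 186  → R2 = 186 (0b10111010)
  AND R1, R2  → R1 = 247 AND 186 = 178 (0b10110010)
  SHR R1, 1  → R1 = 178 >> 1 = 89
Final: R1 = 89

89


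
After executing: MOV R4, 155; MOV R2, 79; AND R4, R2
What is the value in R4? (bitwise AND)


Register state trace:
  MOV R4, 155  → R4 = 155 (0b10011011)
  MOV R2, 79  → R2 = 79 (0b01001111)
  AND R4, R2  → R4 = 155 AND 79 = 11 (0b00001011)
Final: R4 = 11

11


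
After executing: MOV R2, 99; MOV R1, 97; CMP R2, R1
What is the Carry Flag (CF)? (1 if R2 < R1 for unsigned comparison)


Register state trace:
  MOV R2, 99  → R2 = 99
  MOV R1, 97  → R1 = 97
  CMP R2, R1  → unsigned 99 - 97: no borrow
  99 >= 97, so CF = 0
CF = 0

0


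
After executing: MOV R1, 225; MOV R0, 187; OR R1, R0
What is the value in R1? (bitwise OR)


Register state trace:
  MOV R1, 225  → R1 = 225 (0b11100001)
  MOV R0, 187  → R0 = 187 (0b10111011)
  OR R1, R0   → R1 = 225 OR 187 = 251 (0b11111011)
Final: R1 = 251

251


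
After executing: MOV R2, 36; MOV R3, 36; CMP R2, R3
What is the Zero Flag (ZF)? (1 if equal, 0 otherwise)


Register state trace:
  MOV R2, 36  → R2 = 36
  MOV R3, 36  → R3 = 36
  CMP R2, R3  → computes 36 - 36 = 0
  Result is zero, so values are equal
ZF = 1

1


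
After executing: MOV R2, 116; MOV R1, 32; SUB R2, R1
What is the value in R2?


Register state trace:
  MOV R2, 116  → R2 = 116
  MOV R1, 32  → R1 = 32
  SUB R2, R1  → R2 = 116 - 32 = 84
Final: R2 = 84

84


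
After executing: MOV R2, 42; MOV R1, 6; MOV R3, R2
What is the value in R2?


Register state trace:
  MOV R2, 42  → R2 = 42
  MOV R1, 6  → R1 = 6
  MOV R3, R2  → R3 = 42
Final: R2 = 42

42


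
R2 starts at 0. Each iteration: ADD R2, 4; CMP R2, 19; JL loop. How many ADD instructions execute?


Loop trace (R2 starts at 0, target 19, step 4):
  ADD #1: R2 = 0 + 4 = 4  → 4 < 19, loop
  ADD #2: R2 = 4 + 4 = 8  → 8 < 19, loop
  ADD #3: R2 = 8 + 4 = 12  → 12 < 19, loop
  ADD #4: R2 = 12 + 4 = 16  → 16 < 19, loop
  ADD #5: R2 = 16 + 4 = 20  → 20 >= 19, exit
Total ADD instructions: 5

5


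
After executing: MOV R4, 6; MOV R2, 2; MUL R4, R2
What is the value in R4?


Register state trace:
  MOV R4, 6  → R4 = 6
  MOV R2, 2  → R2 = 2
  MUL R4, R2  → R4 = 6 * 2 = 12
Final: R4 = 12

12


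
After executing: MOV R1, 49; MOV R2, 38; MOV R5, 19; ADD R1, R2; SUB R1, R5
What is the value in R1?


Register state trace:
  MOV R1, 49  → R1 = 49
  MOV R2, 38  → R2 = 38
  MOV R5, 19  → R5 = 19
  ADD R1, R2  → R1 = 49 + 38 = 87
  SUB R1, R5  → R1 = 87 - 19 = 68
Final: R1 = 68

68


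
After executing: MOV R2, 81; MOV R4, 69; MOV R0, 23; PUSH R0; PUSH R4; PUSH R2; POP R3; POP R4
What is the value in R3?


Stack trace (top is rightmost):
  MOV R2, 81  → R2 = 81
  MOV R4, 69  → R4 = 69
  MOV R0, 23  → R0 = 23
  PUSH R0  → stack: [23]
  PUSH R4  → stack: [23, 69]
  PUSH R2  → stack: [23, 69, 81]
  POP R3  → R3 = 81, stack: [23, 69]
  POP R4  → R4 = 69, stack: [23]
Final: R3 = 81

81


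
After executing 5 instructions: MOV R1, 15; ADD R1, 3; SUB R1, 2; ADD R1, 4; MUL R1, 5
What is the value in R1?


Register state trace:
  MOV R1, 15  → R1 = 15
  ADD R1, 3  → R1 = 15 + 3 = 18
  SUB R1, 2  → R1 = 18 - 2 = 16
  ADD R1, 4  → R1 = 16 + 4 = 20
  MUL R1, 5  → R1 = 20 * 5 = 100
Final: R1 = 100

100


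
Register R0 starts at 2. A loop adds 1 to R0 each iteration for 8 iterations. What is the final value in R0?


Starting value: R0 = 2
  Iter 1: R0 = 2 + 1 = 3
  Iter 2: R0 = 3 + 1 = 4
  Iter 3: R0 = 4 + 1 = 5
  Iter 4: R0 = 5 + 1 = 6
  Iter 5: R0 = 6 + 1 = 7
  Iter 6: R0 = 7 + 1 = 8
  Iter 7: R0 = 8 + 1 = 9
  Iter 8: R0 = 9 + 1 = 10
Final: R0 = 10

10


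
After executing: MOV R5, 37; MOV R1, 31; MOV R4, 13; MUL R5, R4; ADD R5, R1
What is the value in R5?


Register state trace:
  MOV R5, 37  → R5 = 37
  MOV R1, 31  → R1 = 31
  MOV R4, 13  → R4 = 13
  MUL R5, R4  → R5 = 37 * 13 = 481
  ADD R5, R1  → R5 = 481 + 31 = 512
Final: R5 = 512

512


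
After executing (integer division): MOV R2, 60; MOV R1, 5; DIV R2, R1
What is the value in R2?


Register state trace:
  MOV R2, 60  → R2 = 60
  MOV R1, 5  → R1 = 5
  DIV R2, R1  → R2 = 60 // 5 = 12
Final: R2 = 12

12


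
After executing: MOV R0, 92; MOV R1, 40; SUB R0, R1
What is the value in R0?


Register state trace:
  MOV R0, 92  → R0 = 92
  MOV R1, 40  → R1 = 40
  SUB R0, R1  → R0 = 92 - 40 = 52
Final: R0 = 52

52


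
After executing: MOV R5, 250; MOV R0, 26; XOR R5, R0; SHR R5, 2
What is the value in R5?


Register state trace:
  MOV R5, 250  → R5 = 250 (0b11111010)
  MOV R0, 26  → R0 = 26 (0b00011010)
  XOR R5, R0  → R5 = 250 XOR 26 = 224 (0b11100000)
  SHR R5, 2  → R5 = 224 >> 2 = 56
Final: R5 = 56

56


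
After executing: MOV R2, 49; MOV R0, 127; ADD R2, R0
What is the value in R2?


Register state trace:
  MOV R2, 49  → R2 = 49
  MOV R0, 127  → R0 = 127
  ADD R2, R0  → R2 = 49 + 127 = 176
Final: R2 = 176

176


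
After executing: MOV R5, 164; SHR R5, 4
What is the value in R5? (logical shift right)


Register state trace:
  MOV R5, 164  → R5 = 164
  SHR R5, 4  → R5 = 164 >> 4 = 164 // 2^4 = 10
Final: R5 = 10

10


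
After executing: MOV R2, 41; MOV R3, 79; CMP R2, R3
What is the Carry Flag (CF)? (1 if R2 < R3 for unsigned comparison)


Register state trace:
  MOV R2, 41  → R2 = 41
  MOV R3, 79  → R3 = 79
  CMP R2, R3  → unsigned 41 - 79: borrow occurs
  41 < 79, so CF = 1
CF = 1

1


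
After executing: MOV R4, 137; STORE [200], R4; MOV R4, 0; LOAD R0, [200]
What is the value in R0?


Register and memory trace:
  MOV R4, 137  → R4 = 137
  STORE [200], R4  → mem[200] = 137
  MOV R4, 0  → R4 = 0
  LOAD R0, [200]  → R0 = mem[200] = 137
Final: R0 = 137

137


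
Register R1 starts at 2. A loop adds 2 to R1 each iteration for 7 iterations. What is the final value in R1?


Starting value: R1 = 2
  Iter 1: R1 = 2 + 2 = 4
  Iter 2: R1 = 4 + 2 = 6
  Iter 3: R1 = 6 + 2 = 8
  Iter 4: R1 = 8 + 2 = 10
  Iter 5: R1 = 10 + 2 = 12
  Iter 6: R1 = 12 + 2 = 14
  Iter 7: R1 = 14 + 2 = 16
Final: R1 = 16

16


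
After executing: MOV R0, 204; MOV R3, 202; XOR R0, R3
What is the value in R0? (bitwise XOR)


Register state trace:
  MOV R0, 204  → R0 = 204 (0b11001100)
  MOV R3, 202  → R3 = 202 (0b11001010)
  XOR R0, R3  → R0 = 204 XOR 202 = 6 (0b00000110)
Final: R0 = 6

6


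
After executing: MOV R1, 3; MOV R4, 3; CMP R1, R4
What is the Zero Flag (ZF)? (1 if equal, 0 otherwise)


Register state trace:
  MOV R1, 3  → R1 = 3
  MOV R4, 3  → R4 = 3
  CMP R1, R4  → computes 3 - 3 = 0
  Result is zero, so values are equal
ZF = 1

1


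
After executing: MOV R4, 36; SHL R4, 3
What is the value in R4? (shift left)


Register state trace:
  MOV R4, 36  → R4 = 36
  SHL R4, 3  → R4 = 36 << 3 = 36 * 2^3 = 288
Final: R4 = 288

288


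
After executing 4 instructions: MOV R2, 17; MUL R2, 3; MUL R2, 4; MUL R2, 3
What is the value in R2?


Register state trace:
  MOV R2, 17  → R2 = 17
  MUL R2, 3  → R2 = 17 * 3 = 51
  MUL R2, 4  → R2 = 51 * 4 = 204
  MUL R2, 3  → R2 = 204 * 3 = 612
Final: R2 = 612

612


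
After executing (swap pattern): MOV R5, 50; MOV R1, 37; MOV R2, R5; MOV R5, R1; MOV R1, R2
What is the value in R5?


Register state trace (swap pattern):
  MOV R5, 50  → R5 = 50
  MOV R1, 37  → R1 = 37
  MOV R2, R5  → R2 = 50  (save R5)
  MOV R5, R1  → R5 = 37  (R5 gets R1's value)
  MOV R1, R2  → R1 = 50  (R1 gets saved value)
Final: R5 = 37

37


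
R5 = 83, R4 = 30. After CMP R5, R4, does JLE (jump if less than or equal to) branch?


Trace:
  R5 = 83, R4 = 30
  CMP R5, R4  → compares 83 vs 30
  JLE checks: is 83 less than or equal to 30?
  83 > 30, so condition is false
Branch taken: No

No


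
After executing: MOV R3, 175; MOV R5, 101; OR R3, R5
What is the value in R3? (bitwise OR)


Register state trace:
  MOV R3, 175  → R3 = 175 (0b10101111)
  MOV R5, 101  → R5 = 101 (0b01100101)
  OR R3, R5   → R3 = 175 OR 101 = 239 (0b11101111)
Final: R3 = 239

239


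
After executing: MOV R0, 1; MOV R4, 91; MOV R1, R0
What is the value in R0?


Register state trace:
  MOV R0, 1  → R0 = 1
  MOV R4, 91  → R4 = 91
  MOV R1, R0  → R1 = 1
Final: R0 = 1

1


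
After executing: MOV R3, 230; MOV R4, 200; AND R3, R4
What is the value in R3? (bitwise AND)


Register state trace:
  MOV R3, 230  → R3 = 230 (0b11100110)
  MOV R4, 200  → R4 = 200 (0b11001000)
  AND R3, R4  → R3 = 230 AND 200 = 192 (0b11000000)
Final: R3 = 192

192


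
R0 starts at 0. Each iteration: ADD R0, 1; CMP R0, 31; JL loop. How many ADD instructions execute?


Loop trace (R0 starts at 0, target 31, step 1):
  ADD #1: R0 = 0 + 1 = 1  → 1 < 31, loop
  ADD #2: R0 = 1 + 1 = 2  → 2 < 31, loop
  ADD #3: R0 = 2 + 1 = 3  → 3 < 31, loop
  ADD #4: R0 = 3 + 1 = 4  → 4 < 31, loop
  ADD #5: R0 = 4 + 1 = 5  → 5 < 31, loop
  ADD #6: R0 = 5 + 1 = 6  → 6 < 31, loop
  ADD #7: R0 = 6 + 1 = 7  → 7 < 31, loop
  ADD #8: R0 = 7 + 1 = 8  → 8 < 31, loop
  ADD #9: R0 = 8 + 1 = 9  → 9 < 31, loop
  ADD #10: R0 = 9 + 1 = 10  → 10 < 31, loop
  ADD #11: R0 = 10 + 1 = 11  → 11 < 31, loop
  ADD #12: R0 = 11 + 1 = 12  → 12 < 31, loop
  ADD #13: R0 = 12 + 1 = 13  → 13 < 31, loop
  ADD #14: R0 = 13 + 1 = 14  → 14 < 31, loop
  ADD #15: R0 = 14 + 1 = 15  → 15 < 31, loop
  ADD #16: R0 = 15 + 1 = 16  → 16 < 31, loop
  ADD #17: R0 = 16 + 1 = 17  → 17 < 31, loop
  ADD #18: R0 = 17 + 1 = 18  → 18 < 31, loop
  ADD #19: R0 = 18 + 1 = 19  → 19 < 31, loop
  ADD #20: R0 = 19 + 1 = 20  → 20 < 31, loop
  ADD #21: R0 = 20 + 1 = 21  → 21 < 31, loop
  ADD #22: R0 = 21 + 1 = 22  → 22 < 31, loop
  ADD #23: R0 = 22 + 1 = 23  → 23 < 31, loop
  ADD #24: R0 = 23 + 1 = 24  → 24 < 31, loop
  ADD #25: R0 = 24 + 1 = 25  → 25 < 31, loop
  ADD #26: R0 = 25 + 1 = 26  → 26 < 31, loop
  ADD #27: R0 = 26 + 1 = 27  → 27 < 31, loop
  ADD #28: R0 = 27 + 1 = 28  → 28 < 31, loop
  ADD #29: R0 = 28 + 1 = 29  → 29 < 31, loop
  ADD #30: R0 = 29 + 1 = 30  → 30 < 31, loop
  ADD #31: R0 = 30 + 1 = 31  → 31 >= 31, exit
Total ADD instructions: 31

31


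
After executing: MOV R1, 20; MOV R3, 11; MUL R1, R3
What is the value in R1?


Register state trace:
  MOV R1, 20  → R1 = 20
  MOV R3, 11  → R3 = 11
  MUL R1, R3  → R1 = 20 * 11 = 220
Final: R1 = 220

220


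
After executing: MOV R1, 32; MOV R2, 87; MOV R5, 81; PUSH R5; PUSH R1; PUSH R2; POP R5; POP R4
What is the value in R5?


Stack trace (top is rightmost):
  MOV R1, 32  → R1 = 32
  MOV R2, 87  → R2 = 87
  MOV R5, 81  → R5 = 81
  PUSH R5  → stack: [81]
  PUSH R1  → stack: [81, 32]
  PUSH R2  → stack: [81, 32, 87]
  POP R5  → R5 = 87, stack: [81, 32]
  POP R4  → R4 = 32, stack: [81]
Final: R5 = 87

87


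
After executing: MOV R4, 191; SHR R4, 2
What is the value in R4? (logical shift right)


Register state trace:
  MOV R4, 191  → R4 = 191
  SHR R4, 2  → R4 = 191 >> 2 = 191 // 2^2 = 47
Final: R4 = 47

47


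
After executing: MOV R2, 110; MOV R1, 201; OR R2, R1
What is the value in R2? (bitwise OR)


Register state trace:
  MOV R2, 110  → R2 = 110 (0b01101110)
  MOV R1, 201  → R1 = 201 (0b11001001)
  OR R2, R1   → R2 = 110 OR 201 = 239 (0b11101111)
Final: R2 = 239

239


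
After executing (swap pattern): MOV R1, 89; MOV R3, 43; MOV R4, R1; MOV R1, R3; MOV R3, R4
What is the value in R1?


Register state trace (swap pattern):
  MOV R1, 89  → R1 = 89
  MOV R3, 43  → R3 = 43
  MOV R4, R1  → R4 = 89  (save R1)
  MOV R1, R3  → R1 = 43  (R1 gets R3's value)
  MOV R3, R4  → R3 = 89  (R3 gets saved value)
Final: R1 = 43

43


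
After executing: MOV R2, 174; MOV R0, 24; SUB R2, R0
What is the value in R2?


Register state trace:
  MOV R2, 174  → R2 = 174
  MOV R0, 24  → R0 = 24
  SUB R2, R0  → R2 = 174 - 24 = 150
Final: R2 = 150

150


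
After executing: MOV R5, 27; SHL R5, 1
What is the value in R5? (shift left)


Register state trace:
  MOV R5, 27  → R5 = 27
  SHL R5, 1  → R5 = 27 << 1 = 27 * 2^1 = 54
Final: R5 = 54

54


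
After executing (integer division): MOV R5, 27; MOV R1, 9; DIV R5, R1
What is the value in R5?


Register state trace:
  MOV R5, 27  → R5 = 27
  MOV R1, 9  → R1 = 9
  DIV R5, R1  → R5 = 27 // 9 = 3
Final: R5 = 3

3


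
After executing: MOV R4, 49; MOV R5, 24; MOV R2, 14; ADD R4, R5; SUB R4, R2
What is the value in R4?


Register state trace:
  MOV R4, 49  → R4 = 49
  MOV R5, 24  → R5 = 24
  MOV R2, 14  → R2 = 14
  ADD R4, R5  → R4 = 49 + 24 = 73
  SUB R4, R2  → R4 = 73 - 14 = 59
Final: R4 = 59

59


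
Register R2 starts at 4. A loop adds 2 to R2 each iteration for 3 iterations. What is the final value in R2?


Starting value: R2 = 4
  Iter 1: R2 = 4 + 2 = 6
  Iter 2: R2 = 6 + 2 = 8
  Iter 3: R2 = 8 + 2 = 10
Final: R2 = 10

10


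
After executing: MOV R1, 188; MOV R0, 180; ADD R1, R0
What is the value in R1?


Register state trace:
  MOV R1, 188  → R1 = 188
  MOV R0, 180  → R0 = 180
  ADD R1, R0  → R1 = 188 + 180 = 368
Final: R1 = 368

368


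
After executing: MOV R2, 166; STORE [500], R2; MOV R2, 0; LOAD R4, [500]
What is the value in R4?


Register and memory trace:
  MOV R2, 166  → R2 = 166
  STORE [500], R2  → mem[500] = 166
  MOV R2, 0  → R2 = 0
  LOAD R4, [500]  → R4 = mem[500] = 166
Final: R4 = 166

166


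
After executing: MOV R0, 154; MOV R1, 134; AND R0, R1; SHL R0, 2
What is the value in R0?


Register state trace:
  MOV R0, 154  → R0 = 154 (0b10011010)
  MOV R1, 134  → R1 = 134 (0b10000110)
  AND R0, R1  → R0 = 154 AND 134 = 130 (0b10000010)
  SHL R0, 2  → R0 = 130 << 2 = 520
Final: R0 = 520

520


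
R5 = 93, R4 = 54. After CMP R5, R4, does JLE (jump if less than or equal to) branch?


Trace:
  R5 = 93, R4 = 54
  CMP R5, R4  → compares 93 vs 54
  JLE checks: is 93 less than or equal to 54?
  93 > 54, so condition is false
Branch taken: No

No


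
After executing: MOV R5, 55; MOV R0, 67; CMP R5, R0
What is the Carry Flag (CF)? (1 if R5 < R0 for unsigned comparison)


Register state trace:
  MOV R5, 55  → R5 = 55
  MOV R0, 67  → R0 = 67
  CMP R5, R0  → unsigned 55 - 67: borrow occurs
  55 < 67, so CF = 1
CF = 1

1


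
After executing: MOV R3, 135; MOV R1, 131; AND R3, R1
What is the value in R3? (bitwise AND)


Register state trace:
  MOV R3, 135  → R3 = 135 (0b10000111)
  MOV R1, 131  → R1 = 131 (0b10000011)
  AND R3, R1  → R3 = 135 AND 131 = 131 (0b10000011)
Final: R3 = 131

131


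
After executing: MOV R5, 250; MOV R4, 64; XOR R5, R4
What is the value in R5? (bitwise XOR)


Register state trace:
  MOV R5, 250  → R5 = 250 (0b11111010)
  MOV R4, 64  → R4 = 64 (0b01000000)
  XOR R5, R4  → R5 = 250 XOR 64 = 186 (0b10111010)
Final: R5 = 186

186


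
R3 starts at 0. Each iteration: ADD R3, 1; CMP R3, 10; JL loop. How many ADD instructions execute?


Loop trace (R3 starts at 0, target 10, step 1):
  ADD #1: R3 = 0 + 1 = 1  → 1 < 10, loop
  ADD #2: R3 = 1 + 1 = 2  → 2 < 10, loop
  ADD #3: R3 = 2 + 1 = 3  → 3 < 10, loop
  ADD #4: R3 = 3 + 1 = 4  → 4 < 10, loop
  ADD #5: R3 = 4 + 1 = 5  → 5 < 10, loop
  ADD #6: R3 = 5 + 1 = 6  → 6 < 10, loop
  ADD #7: R3 = 6 + 1 = 7  → 7 < 10, loop
  ADD #8: R3 = 7 + 1 = 8  → 8 < 10, loop
  ADD #9: R3 = 8 + 1 = 9  → 9 < 10, loop
  ADD #10: R3 = 9 + 1 = 10  → 10 >= 10, exit
Total ADD instructions: 10

10


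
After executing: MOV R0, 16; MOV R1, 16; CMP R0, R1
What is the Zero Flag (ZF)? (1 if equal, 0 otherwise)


Register state trace:
  MOV R0, 16  → R0 = 16
  MOV R1, 16  → R1 = 16
  CMP R0, R1  → computes 16 - 16 = 0
  Result is zero, so values are equal
ZF = 1

1


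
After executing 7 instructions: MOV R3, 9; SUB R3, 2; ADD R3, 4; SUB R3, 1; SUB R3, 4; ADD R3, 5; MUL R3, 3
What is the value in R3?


Register state trace:
  MOV R3, 9  → R3 = 9
  SUB R3, 2  → R3 = 9 - 2 = 7
  ADD R3, 4  → R3 = 7 + 4 = 11
  SUB R3, 1  → R3 = 11 - 1 = 10
  SUB R3, 4  → R3 = 10 - 4 = 6
  ADD R3, 5  → R3 = 6 + 5 = 11
  MUL R3, 3  → R3 = 11 * 3 = 33
Final: R3 = 33

33


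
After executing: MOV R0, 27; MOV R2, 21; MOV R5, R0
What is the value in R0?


Register state trace:
  MOV R0, 27  → R0 = 27
  MOV R2, 21  → R2 = 21
  MOV R5, R0  → R5 = 27
Final: R0 = 27

27


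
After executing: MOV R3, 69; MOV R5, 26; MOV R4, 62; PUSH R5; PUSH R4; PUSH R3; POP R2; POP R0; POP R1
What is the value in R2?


Stack trace (top is rightmost):
  MOV R3, 69  → R3 = 69
  MOV R5, 26  → R5 = 26
  MOV R4, 62  → R4 = 62
  PUSH R5  → stack: [26]
  PUSH R4  → stack: [26, 62]
  PUSH R3  → stack: [26, 62, 69]
  POP R2  → R2 = 69, stack: [26, 62]
  POP R0  → R0 = 62, stack: [26]
  POP R1  → R1 = 26, stack: []
Final: R2 = 69

69


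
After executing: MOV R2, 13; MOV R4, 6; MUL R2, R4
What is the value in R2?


Register state trace:
  MOV R2, 13  → R2 = 13
  MOV R4, 6  → R4 = 6
  MUL R2, R4  → R2 = 13 * 6 = 78
Final: R2 = 78

78


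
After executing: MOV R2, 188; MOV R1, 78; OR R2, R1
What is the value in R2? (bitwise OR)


Register state trace:
  MOV R2, 188  → R2 = 188 (0b10111100)
  MOV R1, 78  → R1 = 78 (0b01001110)
  OR R2, R1   → R2 = 188 OR 78 = 254 (0b11111110)
Final: R2 = 254

254


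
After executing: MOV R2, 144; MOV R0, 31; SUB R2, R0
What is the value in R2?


Register state trace:
  MOV R2, 144  → R2 = 144
  MOV R0, 31  → R0 = 31
  SUB R2, R0  → R2 = 144 - 31 = 113
Final: R2 = 113

113


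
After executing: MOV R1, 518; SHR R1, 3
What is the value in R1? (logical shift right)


Register state trace:
  MOV R1, 518  → R1 = 518
  SHR R1, 3  → R1 = 518 >> 3 = 518 // 2^3 = 64
Final: R1 = 64

64


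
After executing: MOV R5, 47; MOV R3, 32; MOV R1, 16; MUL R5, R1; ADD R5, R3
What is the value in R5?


Register state trace:
  MOV R5, 47  → R5 = 47
  MOV R3, 32  → R3 = 32
  MOV R1, 16  → R1 = 16
  MUL R5, R1  → R5 = 47 * 16 = 752
  ADD R5, R3  → R5 = 752 + 32 = 784
Final: R5 = 784

784


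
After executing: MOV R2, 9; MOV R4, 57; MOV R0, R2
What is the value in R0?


Register state trace:
  MOV R2, 9  → R2 = 9
  MOV R4, 57  → R4 = 57
  MOV R0, R2  → R0 = 9
Final: R0 = 9

9


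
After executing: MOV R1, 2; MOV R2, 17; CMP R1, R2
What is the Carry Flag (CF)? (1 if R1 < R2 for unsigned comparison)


Register state trace:
  MOV R1, 2  → R1 = 2
  MOV R2, 17  → R2 = 17
  CMP R1, R2  → unsigned 2 - 17: borrow occurs
  2 < 17, so CF = 1
CF = 1

1


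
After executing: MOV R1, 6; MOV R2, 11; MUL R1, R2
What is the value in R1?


Register state trace:
  MOV R1, 6  → R1 = 6
  MOV R2, 11  → R2 = 11
  MUL R1, R2  → R1 = 6 * 11 = 66
Final: R1 = 66

66


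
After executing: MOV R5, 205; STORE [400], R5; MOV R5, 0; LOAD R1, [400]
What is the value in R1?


Register and memory trace:
  MOV R5, 205  → R5 = 205
  STORE [400], R5  → mem[400] = 205
  MOV R5, 0  → R5 = 0
  LOAD R1, [400]  → R1 = mem[400] = 205
Final: R1 = 205

205


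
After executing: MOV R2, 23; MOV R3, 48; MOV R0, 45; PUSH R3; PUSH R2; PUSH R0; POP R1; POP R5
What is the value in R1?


Stack trace (top is rightmost):
  MOV R2, 23  → R2 = 23
  MOV R3, 48  → R3 = 48
  MOV R0, 45  → R0 = 45
  PUSH R3  → stack: [48]
  PUSH R2  → stack: [48, 23]
  PUSH R0  → stack: [48, 23, 45]
  POP R1  → R1 = 45, stack: [48, 23]
  POP R5  → R5 = 23, stack: [48]
Final: R1 = 45

45


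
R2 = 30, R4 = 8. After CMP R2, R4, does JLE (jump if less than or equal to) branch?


Trace:
  R2 = 30, R4 = 8
  CMP R2, R4  → compares 30 vs 8
  JLE checks: is 30 less than or equal to 8?
  30 > 8, so condition is false
Branch taken: No

No


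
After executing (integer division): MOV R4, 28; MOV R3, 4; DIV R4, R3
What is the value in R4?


Register state trace:
  MOV R4, 28  → R4 = 28
  MOV R3, 4  → R3 = 4
  DIV R4, R3  → R4 = 28 // 4 = 7
Final: R4 = 7

7


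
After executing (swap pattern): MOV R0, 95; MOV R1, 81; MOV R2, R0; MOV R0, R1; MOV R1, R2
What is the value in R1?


Register state trace (swap pattern):
  MOV R0, 95  → R0 = 95
  MOV R1, 81  → R1 = 81
  MOV R2, R0  → R2 = 95  (save R0)
  MOV R0, R1  → R0 = 81  (R0 gets R1's value)
  MOV R1, R2  → R1 = 95  (R1 gets saved value)
Final: R1 = 95

95


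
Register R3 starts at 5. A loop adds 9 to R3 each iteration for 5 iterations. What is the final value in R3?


Starting value: R3 = 5
  Iter 1: R3 = 5 + 9 = 14
  Iter 2: R3 = 14 + 9 = 23
  Iter 3: R3 = 23 + 9 = 32
  Iter 4: R3 = 32 + 9 = 41
  Iter 5: R3 = 41 + 9 = 50
Final: R3 = 50

50


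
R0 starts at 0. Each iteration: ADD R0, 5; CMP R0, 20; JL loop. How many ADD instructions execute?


Loop trace (R0 starts at 0, target 20, step 5):
  ADD #1: R0 = 0 + 5 = 5  → 5 < 20, loop
  ADD #2: R0 = 5 + 5 = 10  → 10 < 20, loop
  ADD #3: R0 = 10 + 5 = 15  → 15 < 20, loop
  ADD #4: R0 = 15 + 5 = 20  → 20 >= 20, exit
Total ADD instructions: 4

4


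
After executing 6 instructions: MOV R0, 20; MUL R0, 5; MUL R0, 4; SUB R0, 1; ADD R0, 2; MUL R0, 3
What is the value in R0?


Register state trace:
  MOV R0, 20  → R0 = 20
  MUL R0, 5  → R0 = 20 * 5 = 100
  MUL R0, 4  → R0 = 100 * 4 = 400
  SUB R0, 1  → R0 = 400 - 1 = 399
  ADD R0, 2  → R0 = 399 + 2 = 401
  MUL R0, 3  → R0 = 401 * 3 = 1203
Final: R0 = 1203

1203


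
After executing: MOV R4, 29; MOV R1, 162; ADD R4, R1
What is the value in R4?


Register state trace:
  MOV R4, 29  → R4 = 29
  MOV R1, 162  → R1 = 162
  ADD R4, R1  → R4 = 29 + 162 = 191
Final: R4 = 191

191


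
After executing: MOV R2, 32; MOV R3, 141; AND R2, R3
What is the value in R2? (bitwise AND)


Register state trace:
  MOV R2, 32  → R2 = 32 (0b00100000)
  MOV R3, 141  → R3 = 141 (0b10001101)
  AND R2, R3  → R2 = 32 AND 141 = 0 (0b00000000)
Final: R2 = 0

0


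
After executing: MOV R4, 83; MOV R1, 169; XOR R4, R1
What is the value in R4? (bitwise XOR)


Register state trace:
  MOV R4, 83  → R4 = 83 (0b01010011)
  MOV R1, 169  → R1 = 169 (0b10101001)
  XOR R4, R1  → R4 = 83 XOR 169 = 250 (0b11111010)
Final: R4 = 250

250


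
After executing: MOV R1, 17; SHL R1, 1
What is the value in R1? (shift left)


Register state trace:
  MOV R1, 17  → R1 = 17
  SHL R1, 1  → R1 = 17 << 1 = 17 * 2^1 = 34
Final: R1 = 34

34


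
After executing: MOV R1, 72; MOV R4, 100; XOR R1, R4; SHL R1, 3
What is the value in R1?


Register state trace:
  MOV R1, 72  → R1 = 72 (0b01001000)
  MOV R4, 100  → R4 = 100 (0b01100100)
  XOR R1, R4  → R1 = 72 XOR 100 = 44 (0b00101100)
  SHL R1, 3  → R1 = 44 << 3 = 352
Final: R1 = 352

352


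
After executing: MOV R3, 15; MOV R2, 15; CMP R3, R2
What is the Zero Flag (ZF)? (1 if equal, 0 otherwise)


Register state trace:
  MOV R3, 15  → R3 = 15
  MOV R2, 15  → R2 = 15
  CMP R3, R2  → computes 15 - 15 = 0
  Result is zero, so values are equal
ZF = 1

1


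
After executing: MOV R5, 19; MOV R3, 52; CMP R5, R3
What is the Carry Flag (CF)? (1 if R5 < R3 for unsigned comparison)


Register state trace:
  MOV R5, 19  → R5 = 19
  MOV R3, 52  → R3 = 52
  CMP R5, R3  → unsigned 19 - 52: borrow occurs
  19 < 52, so CF = 1
CF = 1

1


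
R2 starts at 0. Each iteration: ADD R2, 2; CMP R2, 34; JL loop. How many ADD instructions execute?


Loop trace (R2 starts at 0, target 34, step 2):
  ADD #1: R2 = 0 + 2 = 2  → 2 < 34, loop
  ADD #2: R2 = 2 + 2 = 4  → 4 < 34, loop
  ADD #3: R2 = 4 + 2 = 6  → 6 < 34, loop
  ADD #4: R2 = 6 + 2 = 8  → 8 < 34, loop
  ADD #5: R2 = 8 + 2 = 10  → 10 < 34, loop
  ADD #6: R2 = 10 + 2 = 12  → 12 < 34, loop
  ADD #7: R2 = 12 + 2 = 14  → 14 < 34, loop
  ADD #8: R2 = 14 + 2 = 16  → 16 < 34, loop
  ADD #9: R2 = 16 + 2 = 18  → 18 < 34, loop
  ADD #10: R2 = 18 + 2 = 20  → 20 < 34, loop
  ADD #11: R2 = 20 + 2 = 22  → 22 < 34, loop
  ADD #12: R2 = 22 + 2 = 24  → 24 < 34, loop
  ADD #13: R2 = 24 + 2 = 26  → 26 < 34, loop
  ADD #14: R2 = 26 + 2 = 28  → 28 < 34, loop
  ADD #15: R2 = 28 + 2 = 30  → 30 < 34, loop
  ADD #16: R2 = 30 + 2 = 32  → 32 < 34, loop
  ADD #17: R2 = 32 + 2 = 34  → 34 >= 34, exit
Total ADD instructions: 17

17


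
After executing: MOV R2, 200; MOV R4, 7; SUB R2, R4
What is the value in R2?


Register state trace:
  MOV R2, 200  → R2 = 200
  MOV R4, 7  → R4 = 7
  SUB R2, R4  → R2 = 200 - 7 = 193
Final: R2 = 193

193


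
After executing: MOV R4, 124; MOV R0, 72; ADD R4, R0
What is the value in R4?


Register state trace:
  MOV R4, 124  → R4 = 124
  MOV R0, 72  → R0 = 72
  ADD R4, R0  → R4 = 124 + 72 = 196
Final: R4 = 196

196


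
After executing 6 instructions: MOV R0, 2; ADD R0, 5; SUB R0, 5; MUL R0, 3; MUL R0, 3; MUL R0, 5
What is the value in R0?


Register state trace:
  MOV R0, 2  → R0 = 2
  ADD R0, 5  → R0 = 2 + 5 = 7
  SUB R0, 5  → R0 = 7 - 5 = 2
  MUL R0, 3  → R0 = 2 * 3 = 6
  MUL R0, 3  → R0 = 6 * 3 = 18
  MUL R0, 5  → R0 = 18 * 5 = 90
Final: R0 = 90

90


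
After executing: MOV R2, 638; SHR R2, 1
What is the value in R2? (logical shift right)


Register state trace:
  MOV R2, 638  → R2 = 638
  SHR R2, 1  → R2 = 638 >> 1 = 638 // 2^1 = 319
Final: R2 = 319

319


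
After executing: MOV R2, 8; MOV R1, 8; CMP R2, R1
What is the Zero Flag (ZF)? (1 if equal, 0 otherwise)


Register state trace:
  MOV R2, 8  → R2 = 8
  MOV R1, 8  → R1 = 8
  CMP R2, R1  → computes 8 - 8 = 0
  Result is zero, so values are equal
ZF = 1

1


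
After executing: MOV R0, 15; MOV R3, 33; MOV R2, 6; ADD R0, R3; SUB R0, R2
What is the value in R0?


Register state trace:
  MOV R0, 15  → R0 = 15
  MOV R3, 33  → R3 = 33
  MOV R2, 6  → R2 = 6
  ADD R0, R3  → R0 = 15 + 33 = 48
  SUB R0, R2  → R0 = 48 - 6 = 42
Final: R0 = 42

42


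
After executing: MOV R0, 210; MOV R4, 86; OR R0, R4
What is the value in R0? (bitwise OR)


Register state trace:
  MOV R0, 210  → R0 = 210 (0b11010010)
  MOV R4, 86  → R4 = 86 (0b01010110)
  OR R0, R4   → R0 = 210 OR 86 = 214 (0b11010110)
Final: R0 = 214

214


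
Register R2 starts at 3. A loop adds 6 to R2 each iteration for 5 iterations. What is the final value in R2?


Starting value: R2 = 3
  Iter 1: R2 = 3 + 6 = 9
  Iter 2: R2 = 9 + 6 = 15
  Iter 3: R2 = 15 + 6 = 21
  Iter 4: R2 = 21 + 6 = 27
  Iter 5: R2 = 27 + 6 = 33
Final: R2 = 33

33


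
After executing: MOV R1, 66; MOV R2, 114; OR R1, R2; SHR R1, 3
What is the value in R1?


Register state trace:
  MOV R1, 66  → R1 = 66 (0b01000010)
  MOV R2, 114  → R2 = 114 (0b01110010)
  OR R1, R2  → R1 = 66 OR 114 = 114 (0b01110010)
  SHR R1, 3  → R1 = 114 >> 3 = 14
Final: R1 = 14

14


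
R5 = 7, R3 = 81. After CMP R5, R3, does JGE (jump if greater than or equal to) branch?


Trace:
  R5 = 7, R3 = 81
  CMP R5, R3  → compares 7 vs 81
  JGE checks: is 7 greater than or equal to 81?
  7 < 81, so condition is false
Branch taken: No

No


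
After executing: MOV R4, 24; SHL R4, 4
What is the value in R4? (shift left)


Register state trace:
  MOV R4, 24  → R4 = 24
  SHL R4, 4  → R4 = 24 << 4 = 24 * 2^4 = 384
Final: R4 = 384

384


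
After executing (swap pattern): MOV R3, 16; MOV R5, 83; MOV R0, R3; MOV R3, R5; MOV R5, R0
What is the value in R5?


Register state trace (swap pattern):
  MOV R3, 16  → R3 = 16
  MOV R5, 83  → R5 = 83
  MOV R0, R3  → R0 = 16  (save R3)
  MOV R3, R5  → R3 = 83  (R3 gets R5's value)
  MOV R5, R0  → R5 = 16  (R5 gets saved value)
Final: R5 = 16

16


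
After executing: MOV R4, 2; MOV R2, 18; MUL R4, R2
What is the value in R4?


Register state trace:
  MOV R4, 2  → R4 = 2
  MOV R2, 18  → R2 = 18
  MUL R4, R2  → R4 = 2 * 18 = 36
Final: R4 = 36

36


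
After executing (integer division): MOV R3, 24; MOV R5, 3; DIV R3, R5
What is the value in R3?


Register state trace:
  MOV R3, 24  → R3 = 24
  MOV R5, 3  → R5 = 3
  DIV R3, R5  → R3 = 24 // 3 = 8
Final: R3 = 8

8


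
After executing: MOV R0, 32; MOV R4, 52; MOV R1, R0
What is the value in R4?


Register state trace:
  MOV R0, 32  → R0 = 32
  MOV R4, 52  → R4 = 52
  MOV R1, R0  → R1 = 32
Final: R4 = 52

52


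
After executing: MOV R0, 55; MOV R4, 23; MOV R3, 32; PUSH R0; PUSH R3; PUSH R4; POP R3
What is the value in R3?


Stack trace (top is rightmost):
  MOV R0, 55  → R0 = 55
  MOV R4, 23  → R4 = 23
  MOV R3, 32  → R3 = 32
  PUSH R0  → stack: [55]
  PUSH R3  → stack: [55, 32]
  PUSH R4  → stack: [55, 32, 23]
  POP R3  → R3 = 23, stack: [55, 32]
Final: R3 = 23

23


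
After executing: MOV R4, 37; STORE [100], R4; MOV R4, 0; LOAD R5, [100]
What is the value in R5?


Register and memory trace:
  MOV R4, 37  → R4 = 37
  STORE [100], R4  → mem[100] = 37
  MOV R4, 0  → R4 = 0
  LOAD R5, [100]  → R5 = mem[100] = 37
Final: R5 = 37

37


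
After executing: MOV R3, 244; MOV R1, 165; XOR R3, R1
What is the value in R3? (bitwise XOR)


Register state trace:
  MOV R3, 244  → R3 = 244 (0b11110100)
  MOV R1, 165  → R1 = 165 (0b10100101)
  XOR R3, R1  → R3 = 244 XOR 165 = 81 (0b01010001)
Final: R3 = 81

81


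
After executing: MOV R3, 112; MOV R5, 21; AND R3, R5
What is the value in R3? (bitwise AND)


Register state trace:
  MOV R3, 112  → R3 = 112 (0b01110000)
  MOV R5, 21  → R5 = 21 (0b00010101)
  AND R3, R5  → R3 = 112 AND 21 = 16 (0b00010000)
Final: R3 = 16

16


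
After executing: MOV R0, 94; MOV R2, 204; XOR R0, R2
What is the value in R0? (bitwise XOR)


Register state trace:
  MOV R0, 94  → R0 = 94 (0b01011110)
  MOV R2, 204  → R2 = 204 (0b11001100)
  XOR R0, R2  → R0 = 94 XOR 204 = 146 (0b10010010)
Final: R0 = 146

146


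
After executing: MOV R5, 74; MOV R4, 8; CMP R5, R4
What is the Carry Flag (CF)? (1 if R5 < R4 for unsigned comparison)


Register state trace:
  MOV R5, 74  → R5 = 74
  MOV R4, 8  → R4 = 8
  CMP R5, R4  → unsigned 74 - 8: no borrow
  74 >= 8, so CF = 0
CF = 0

0


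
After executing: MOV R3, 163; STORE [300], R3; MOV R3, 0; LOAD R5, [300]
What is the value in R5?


Register and memory trace:
  MOV R3, 163  → R3 = 163
  STORE [300], R3  → mem[300] = 163
  MOV R3, 0  → R3 = 0
  LOAD R5, [300]  → R5 = mem[300] = 163
Final: R5 = 163

163


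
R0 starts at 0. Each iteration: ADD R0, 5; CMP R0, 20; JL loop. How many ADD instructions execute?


Loop trace (R0 starts at 0, target 20, step 5):
  ADD #1: R0 = 0 + 5 = 5  → 5 < 20, loop
  ADD #2: R0 = 5 + 5 = 10  → 10 < 20, loop
  ADD #3: R0 = 10 + 5 = 15  → 15 < 20, loop
  ADD #4: R0 = 15 + 5 = 20  → 20 >= 20, exit
Total ADD instructions: 4

4


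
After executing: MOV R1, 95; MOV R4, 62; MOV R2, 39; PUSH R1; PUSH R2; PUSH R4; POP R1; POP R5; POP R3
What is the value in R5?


Stack trace (top is rightmost):
  MOV R1, 95  → R1 = 95
  MOV R4, 62  → R4 = 62
  MOV R2, 39  → R2 = 39
  PUSH R1  → stack: [95]
  PUSH R2  → stack: [95, 39]
  PUSH R4  → stack: [95, 39, 62]
  POP R1  → R1 = 62, stack: [95, 39]
  POP R5  → R5 = 39, stack: [95]
  POP R3  → R3 = 95, stack: []
Final: R5 = 39

39


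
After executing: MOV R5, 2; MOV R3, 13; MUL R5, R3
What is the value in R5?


Register state trace:
  MOV R5, 2  → R5 = 2
  MOV R3, 13  → R3 = 13
  MUL R5, R3  → R5 = 2 * 13 = 26
Final: R5 = 26

26


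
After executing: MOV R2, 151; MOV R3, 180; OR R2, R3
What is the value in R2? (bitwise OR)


Register state trace:
  MOV R2, 151  → R2 = 151 (0b10010111)
  MOV R3, 180  → R3 = 180 (0b10110100)
  OR R2, R3   → R2 = 151 OR 180 = 183 (0b10110111)
Final: R2 = 183

183


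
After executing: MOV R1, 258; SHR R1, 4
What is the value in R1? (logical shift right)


Register state trace:
  MOV R1, 258  → R1 = 258
  SHR R1, 4  → R1 = 258 >> 4 = 258 // 2^4 = 16
Final: R1 = 16

16


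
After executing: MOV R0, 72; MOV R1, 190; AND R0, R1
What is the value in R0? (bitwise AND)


Register state trace:
  MOV R0, 72  → R0 = 72 (0b01001000)
  MOV R1, 190  → R1 = 190 (0b10111110)
  AND R0, R1  → R0 = 72 AND 190 = 8 (0b00001000)
Final: R0 = 8

8


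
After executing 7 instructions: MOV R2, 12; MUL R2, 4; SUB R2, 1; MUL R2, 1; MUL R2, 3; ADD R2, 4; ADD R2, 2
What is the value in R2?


Register state trace:
  MOV R2, 12  → R2 = 12
  MUL R2, 4  → R2 = 12 * 4 = 48
  SUB R2, 1  → R2 = 48 - 1 = 47
  MUL R2, 1  → R2 = 47 * 1 = 47
  MUL R2, 3  → R2 = 47 * 3 = 141
  ADD R2, 4  → R2 = 141 + 4 = 145
  ADD R2, 2  → R2 = 145 + 2 = 147
Final: R2 = 147

147


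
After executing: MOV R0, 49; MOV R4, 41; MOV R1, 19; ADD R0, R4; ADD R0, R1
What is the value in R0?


Register state trace:
  MOV R0, 49  → R0 = 49
  MOV R4, 41  → R4 = 41
  MOV R1, 19  → R1 = 19
  ADD R0, R4  → R0 = 49 + 41 = 90
  ADD R0, R1  → R0 = 90 + 19 = 109
Final: R0 = 109

109


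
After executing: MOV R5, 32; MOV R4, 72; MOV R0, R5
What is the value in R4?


Register state trace:
  MOV R5, 32  → R5 = 32
  MOV R4, 72  → R4 = 72
  MOV R0, R5  → R0 = 32
Final: R4 = 72

72


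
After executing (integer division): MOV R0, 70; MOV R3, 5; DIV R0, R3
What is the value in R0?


Register state trace:
  MOV R0, 70  → R0 = 70
  MOV R3, 5  → R3 = 5
  DIV R0, R3  → R0 = 70 // 5 = 14
Final: R0 = 14

14


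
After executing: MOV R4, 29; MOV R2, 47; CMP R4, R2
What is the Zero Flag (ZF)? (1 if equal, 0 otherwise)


Register state trace:
  MOV R4, 29  → R4 = 29
  MOV R2, 47  → R2 = 47
  CMP R4, R2  → computes 29 - 47 = -18
  Result is nonzero, so values are not equal
ZF = 0

0


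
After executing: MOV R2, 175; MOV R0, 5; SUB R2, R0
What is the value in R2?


Register state trace:
  MOV R2, 175  → R2 = 175
  MOV R0, 5  → R0 = 5
  SUB R2, R0  → R2 = 175 - 5 = 170
Final: R2 = 170

170


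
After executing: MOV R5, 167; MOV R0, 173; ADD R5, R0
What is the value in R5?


Register state trace:
  MOV R5, 167  → R5 = 167
  MOV R0, 173  → R0 = 173
  ADD R5, R0  → R5 = 167 + 173 = 340
Final: R5 = 340

340
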